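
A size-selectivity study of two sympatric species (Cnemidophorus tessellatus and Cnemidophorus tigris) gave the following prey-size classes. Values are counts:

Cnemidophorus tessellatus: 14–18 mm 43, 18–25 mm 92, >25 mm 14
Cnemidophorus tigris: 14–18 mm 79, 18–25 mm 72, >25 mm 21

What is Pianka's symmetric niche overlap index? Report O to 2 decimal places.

0.92

Proportions for Cnemidophorus tessellatus (n=149): 43/149=0.2886, 92/149=0.6174, 14/149=0.0940
Proportions for Cnemidophorus tigris (n=172): 79/172=0.4593, 72/172=0.4186, 21/172=0.1221
Σ p₁ᵢp₂ᵢ = 0.132554 + 0.258444 + 0.011477 = 0.402475
Σp_1ᵢ² = 0.2886² + 0.6174² + 0.0940² = 0.083290 + 0.381183 + 0.008836 = 0.473309
Σp_2ᵢ² = 0.4593² + 0.4186² + 0.1221² = 0.210956 + 0.175226 + 0.014908 = 0.401090
O = 0.402475 / √(0.473309 × 0.401090) = 0.402475 / 0.4357058 = 0.9237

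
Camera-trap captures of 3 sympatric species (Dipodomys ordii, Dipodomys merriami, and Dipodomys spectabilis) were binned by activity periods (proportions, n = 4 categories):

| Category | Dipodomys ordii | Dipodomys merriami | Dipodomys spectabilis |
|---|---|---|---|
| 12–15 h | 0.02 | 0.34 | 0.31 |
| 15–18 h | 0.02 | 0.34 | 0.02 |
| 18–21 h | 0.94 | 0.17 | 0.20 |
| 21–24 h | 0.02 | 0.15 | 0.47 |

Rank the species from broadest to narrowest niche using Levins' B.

Dipodomys merriami > Dipodomys spectabilis > Dipodomys ordii

Σp_ordiᵢ² = 0.02² + 0.02² + 0.94² + 0.02² = 0.0004 + 0.0004 + 0.8836 + 0.0004 = 0.8848
B_ordi = 1 / 0.8848 = 1.1302
Σp_merrᵢ² = 0.34² + 0.34² + 0.17² + 0.15² = 0.1156 + 0.1156 + 0.0289 + 0.0225 = 0.2826
B_merr = 1 / 0.2826 = 3.5386
Σp_specᵢ² = 0.31² + 0.02² + 0.20² + 0.47² = 0.0961 + 0.0004 + 0.0400 + 0.2209 = 0.3574
B_spec = 1 / 0.3574 = 2.7980
Ranking by B (broadest → narrowest): Dipodomys merriami (3.54) > Dipodomys spectabilis (2.80) > Dipodomys ordii (1.13)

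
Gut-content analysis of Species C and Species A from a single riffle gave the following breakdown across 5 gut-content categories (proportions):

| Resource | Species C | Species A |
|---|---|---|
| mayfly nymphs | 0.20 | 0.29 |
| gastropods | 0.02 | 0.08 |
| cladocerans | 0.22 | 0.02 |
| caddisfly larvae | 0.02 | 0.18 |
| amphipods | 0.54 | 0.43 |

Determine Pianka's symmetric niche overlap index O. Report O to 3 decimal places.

Σ p₁ᵢp₂ᵢ = 0.0580 + 0.0016 + 0.0044 + 0.0036 + 0.2322 = 0.2998
Σp_1ᵢ² = 0.20² + 0.02² + 0.22² + 0.02² + 0.54² = 0.0400 + 0.0004 + 0.0484 + 0.0004 + 0.2916 = 0.3808
Σp_2ᵢ² = 0.29² + 0.08² + 0.02² + 0.18² + 0.43² = 0.0841 + 0.0064 + 0.0004 + 0.0324 + 0.1849 = 0.3082
O = 0.2998 / √(0.3808 × 0.3082) = 0.2998 / 0.342582 = 0.87512

0.875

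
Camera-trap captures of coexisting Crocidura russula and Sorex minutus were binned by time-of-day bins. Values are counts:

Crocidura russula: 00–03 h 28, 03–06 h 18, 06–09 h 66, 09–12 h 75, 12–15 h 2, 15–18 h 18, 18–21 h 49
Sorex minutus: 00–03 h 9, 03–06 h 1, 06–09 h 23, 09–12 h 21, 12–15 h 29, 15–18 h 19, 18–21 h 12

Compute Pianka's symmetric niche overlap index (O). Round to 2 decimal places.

Proportions for Crocidura russula (n=256): 28/256=0.1094, 18/256=0.0703, 66/256=0.2578, 75/256=0.2930, 2/256=0.0078, 18/256=0.0703, 49/256=0.1914
Proportions for Sorex minutus (n=114): 9/114=0.0789, 1/114=0.0088, 23/114=0.2018, 21/114=0.1842, 29/114=0.2544, 19/114=0.1667, 12/114=0.1053
Σ p₁ᵢp₂ᵢ = 0.008632 + 0.000619 + 0.052024 + 0.053971 + 0.001984 + 0.011719 + 0.020154 = 0.149103
Σp_1ᵢ² = 0.1094² + 0.0703² + 0.2578² + 0.2930² + 0.0078² + 0.0703² + 0.1914² = 0.011968 + 0.004942 + 0.066461 + 0.085849 + 0.000061 + 0.004942 + 0.036634 = 0.210857
Σp_2ᵢ² = 0.0789² + 0.0088² + 0.2018² + 0.1842² + 0.2544² + 0.1667² + 0.1053² = 0.006225 + 0.000077 + 0.040723 + 0.033930 + 0.064719 + 0.027789 + 0.011088 = 0.184551
O = 0.149103 / √(0.210857 × 0.184551) = 0.149103 / 0.1972660 = 0.7558

0.76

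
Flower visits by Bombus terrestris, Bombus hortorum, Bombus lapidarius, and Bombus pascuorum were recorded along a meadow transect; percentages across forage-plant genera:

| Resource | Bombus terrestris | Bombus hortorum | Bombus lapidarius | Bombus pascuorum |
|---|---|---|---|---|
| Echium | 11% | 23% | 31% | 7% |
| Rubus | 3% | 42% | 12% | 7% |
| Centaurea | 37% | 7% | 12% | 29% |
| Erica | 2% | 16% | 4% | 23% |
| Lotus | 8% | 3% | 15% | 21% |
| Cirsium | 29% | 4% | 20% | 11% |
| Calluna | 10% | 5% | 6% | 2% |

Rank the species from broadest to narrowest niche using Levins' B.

Bombus lapidarius > Bombus pascuorum > Bombus terrestris > Bombus hortorum

Convert percentages to proportions (divide by 100).
Σp_terrᵢ² = 0.11² + 0.03² + 0.37² + 0.02² + 0.08² + 0.29² + 0.10² = 0.0121 + 0.0009 + 0.1369 + 0.0004 + 0.0064 + 0.0841 + 0.0100 = 0.2508
B_terr = 1 / 0.2508 = 3.9872
Σp_hortᵢ² = 0.23² + 0.42² + 0.07² + 0.16² + 0.03² + 0.04² + 0.05² = 0.0529 + 0.1764 + 0.0049 + 0.0256 + 0.0009 + 0.0016 + 0.0025 = 0.2648
B_hort = 1 / 0.2648 = 3.7764
Σp_lapiᵢ² = 0.31² + 0.12² + 0.12² + 0.04² + 0.15² + 0.20² + 0.06² = 0.0961 + 0.0144 + 0.0144 + 0.0016 + 0.0225 + 0.0400 + 0.0036 = 0.1926
B_lapi = 1 / 0.1926 = 5.1921
Σp_pascᵢ² = 0.07² + 0.07² + 0.29² + 0.23² + 0.21² + 0.11² + 0.02² = 0.0049 + 0.0049 + 0.0841 + 0.0529 + 0.0441 + 0.0121 + 0.0004 = 0.2034
B_pasc = 1 / 0.2034 = 4.9164
Ranking by B (broadest → narrowest): Bombus lapidarius (5.19) > Bombus pascuorum (4.92) > Bombus terrestris (3.99) > Bombus hortorum (3.78)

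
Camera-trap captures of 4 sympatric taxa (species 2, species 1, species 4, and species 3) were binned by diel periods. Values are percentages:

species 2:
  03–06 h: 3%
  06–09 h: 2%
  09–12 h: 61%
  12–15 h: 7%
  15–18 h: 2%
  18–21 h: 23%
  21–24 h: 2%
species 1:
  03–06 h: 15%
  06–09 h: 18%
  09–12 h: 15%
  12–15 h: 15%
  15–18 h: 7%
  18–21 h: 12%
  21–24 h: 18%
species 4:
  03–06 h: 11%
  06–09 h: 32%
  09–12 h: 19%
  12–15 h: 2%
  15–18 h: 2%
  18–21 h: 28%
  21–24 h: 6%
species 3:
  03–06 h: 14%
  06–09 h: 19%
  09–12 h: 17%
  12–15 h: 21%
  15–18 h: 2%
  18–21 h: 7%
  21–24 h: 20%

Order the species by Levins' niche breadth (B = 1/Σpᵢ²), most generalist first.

species 1 > species 3 > species 4 > species 2

Convert percentages to proportions (divide by 100).
Σp_2ᵢ² = 0.03² + 0.02² + 0.61² + 0.07² + 0.02² + 0.23² + 0.02² = 0.0009 + 0.0004 + 0.3721 + 0.0049 + 0.0004 + 0.0529 + 0.0004 = 0.4320
B_2 = 1 / 0.4320 = 2.3148
Σp_1ᵢ² = 0.15² + 0.18² + 0.15² + 0.15² + 0.07² + 0.12² + 0.18² = 0.0225 + 0.0324 + 0.0225 + 0.0225 + 0.0049 + 0.0144 + 0.0324 = 0.1516
B_1 = 1 / 0.1516 = 6.5963
Σp_4ᵢ² = 0.11² + 0.32² + 0.19² + 0.02² + 0.02² + 0.28² + 0.06² = 0.0121 + 0.1024 + 0.0361 + 0.0004 + 0.0004 + 0.0784 + 0.0036 = 0.2334
B_4 = 1 / 0.2334 = 4.2845
Σp_3ᵢ² = 0.14² + 0.19² + 0.17² + 0.21² + 0.02² + 0.07² + 0.20² = 0.0196 + 0.0361 + 0.0289 + 0.0441 + 0.0004 + 0.0049 + 0.0400 = 0.1740
B_3 = 1 / 0.1740 = 5.7471
Ranking by B (broadest → narrowest): species 1 (6.60) > species 3 (5.75) > species 4 (4.28) > species 2 (2.31)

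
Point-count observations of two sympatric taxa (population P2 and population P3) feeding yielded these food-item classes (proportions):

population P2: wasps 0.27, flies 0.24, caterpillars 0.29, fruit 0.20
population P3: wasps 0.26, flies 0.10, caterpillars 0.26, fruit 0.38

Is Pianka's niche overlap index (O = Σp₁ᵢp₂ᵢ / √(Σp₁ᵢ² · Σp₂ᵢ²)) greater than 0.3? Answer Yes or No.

Σ p₁ᵢp₂ᵢ = 0.0702 + 0.0240 + 0.0754 + 0.0760 = 0.2456
Σp_1ᵢ² = 0.27² + 0.24² + 0.29² + 0.20² = 0.0729 + 0.0576 + 0.0841 + 0.0400 = 0.2546
Σp_2ᵢ² = 0.26² + 0.10² + 0.26² + 0.38² = 0.0676 + 0.0100 + 0.0676 + 0.1444 = 0.2896
O = 0.2456 / √(0.2546 × 0.2896) = 0.2456 / 0.27154 = 0.9045
O = 0.9045 > 0.3 → Yes.

Yes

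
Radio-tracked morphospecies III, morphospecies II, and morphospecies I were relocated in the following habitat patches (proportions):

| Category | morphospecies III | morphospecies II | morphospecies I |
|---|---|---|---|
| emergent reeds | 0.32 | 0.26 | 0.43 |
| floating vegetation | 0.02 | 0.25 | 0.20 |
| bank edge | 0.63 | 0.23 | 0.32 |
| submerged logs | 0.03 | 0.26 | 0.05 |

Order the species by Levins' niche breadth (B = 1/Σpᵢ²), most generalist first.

morphospecies II > morphospecies I > morphospecies III

Σp_IIIᵢ² = 0.32² + 0.02² + 0.63² + 0.03² = 0.1024 + 0.0004 + 0.3969 + 0.0009 = 0.5006
B_III = 1 / 0.5006 = 1.9976
Σp_IIᵢ² = 0.26² + 0.25² + 0.23² + 0.26² = 0.0676 + 0.0625 + 0.0529 + 0.0676 = 0.2506
B_II = 1 / 0.2506 = 3.9904
Σp_Iᵢ² = 0.43² + 0.20² + 0.32² + 0.05² = 0.1849 + 0.0400 + 0.1024 + 0.0025 = 0.3298
B_I = 1 / 0.3298 = 3.0321
Ranking by B (broadest → narrowest): morphospecies II (3.99) > morphospecies I (3.03) > morphospecies III (2.00)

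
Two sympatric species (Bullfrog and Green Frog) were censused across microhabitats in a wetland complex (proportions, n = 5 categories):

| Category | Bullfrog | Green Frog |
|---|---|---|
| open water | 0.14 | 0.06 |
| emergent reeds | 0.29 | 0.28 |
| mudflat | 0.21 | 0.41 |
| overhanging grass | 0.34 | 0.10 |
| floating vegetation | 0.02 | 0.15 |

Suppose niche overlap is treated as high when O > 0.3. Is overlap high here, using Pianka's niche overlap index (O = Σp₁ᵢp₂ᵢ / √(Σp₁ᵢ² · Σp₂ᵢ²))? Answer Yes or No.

Σ p₁ᵢp₂ᵢ = 0.0084 + 0.0812 + 0.0861 + 0.0340 + 0.0030 = 0.2127
Σp_1ᵢ² = 0.14² + 0.29² + 0.21² + 0.34² + 0.02² = 0.0196 + 0.0841 + 0.0441 + 0.1156 + 0.0004 = 0.2638
Σp_2ᵢ² = 0.06² + 0.28² + 0.41² + 0.10² + 0.15² = 0.0036 + 0.0784 + 0.1681 + 0.0100 + 0.0225 = 0.2826
O = 0.2127 / √(0.2638 × 0.2826) = 0.2127 / 0.27304 = 0.7790
O = 0.7790 > 0.3 → Yes.

Yes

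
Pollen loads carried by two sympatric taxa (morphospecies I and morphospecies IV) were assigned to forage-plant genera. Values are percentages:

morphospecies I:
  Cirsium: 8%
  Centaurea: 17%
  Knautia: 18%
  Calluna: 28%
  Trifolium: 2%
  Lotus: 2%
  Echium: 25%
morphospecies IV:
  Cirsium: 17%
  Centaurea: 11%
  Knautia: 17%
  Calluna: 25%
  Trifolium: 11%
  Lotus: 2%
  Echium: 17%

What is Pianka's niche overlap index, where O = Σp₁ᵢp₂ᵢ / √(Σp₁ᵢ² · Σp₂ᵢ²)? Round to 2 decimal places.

0.93

Convert percentages to proportions (divide by 100).
Σ p₁ᵢp₂ᵢ = 0.0136 + 0.0187 + 0.0306 + 0.0700 + 0.0022 + 0.0004 + 0.0425 = 0.1780
Σp_1ᵢ² = 0.08² + 0.17² + 0.18² + 0.28² + 0.02² + 0.02² + 0.25² = 0.0064 + 0.0289 + 0.0324 + 0.0784 + 0.0004 + 0.0004 + 0.0625 = 0.2094
Σp_2ᵢ² = 0.17² + 0.11² + 0.17² + 0.25² + 0.11² + 0.02² + 0.17² = 0.0289 + 0.0121 + 0.0289 + 0.0625 + 0.0121 + 0.0004 + 0.0289 = 0.1738
O = 0.1780 / √(0.2094 × 0.1738) = 0.1780 / 0.19077 = 0.9331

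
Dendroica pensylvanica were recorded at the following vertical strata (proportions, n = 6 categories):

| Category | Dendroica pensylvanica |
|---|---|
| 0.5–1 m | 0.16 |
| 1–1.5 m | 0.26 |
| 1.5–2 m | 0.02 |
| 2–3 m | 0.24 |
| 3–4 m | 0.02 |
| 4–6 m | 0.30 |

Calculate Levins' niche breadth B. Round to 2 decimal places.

Σpᵢ² = 0.16² + 0.26² + 0.02² + 0.24² + 0.02² + 0.30² = 0.0256 + 0.0676 + 0.0004 + 0.0576 + 0.0004 + 0.0900 = 0.2416
B = 1 / 0.2416 = 4.1391

4.14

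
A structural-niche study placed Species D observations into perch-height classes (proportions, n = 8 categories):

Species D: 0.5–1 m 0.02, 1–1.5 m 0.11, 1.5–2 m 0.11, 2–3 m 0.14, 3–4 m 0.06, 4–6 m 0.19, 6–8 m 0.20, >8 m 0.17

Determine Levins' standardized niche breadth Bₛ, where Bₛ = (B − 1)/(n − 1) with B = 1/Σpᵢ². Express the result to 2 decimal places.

0.79

Σpᵢ² = 0.02² + 0.11² + 0.11² + 0.14² + 0.06² + 0.19² + 0.20² + 0.17² = 0.0004 + 0.0121 + 0.0121 + 0.0196 + 0.0036 + 0.0361 + 0.0400 + 0.0289 = 0.1528
B = 1 / 0.1528 = 6.5445
Bₛ = (B − 1)/(n − 1) = (6.5445 − 1)/(8 − 1) = 5.5445/7 = 0.7921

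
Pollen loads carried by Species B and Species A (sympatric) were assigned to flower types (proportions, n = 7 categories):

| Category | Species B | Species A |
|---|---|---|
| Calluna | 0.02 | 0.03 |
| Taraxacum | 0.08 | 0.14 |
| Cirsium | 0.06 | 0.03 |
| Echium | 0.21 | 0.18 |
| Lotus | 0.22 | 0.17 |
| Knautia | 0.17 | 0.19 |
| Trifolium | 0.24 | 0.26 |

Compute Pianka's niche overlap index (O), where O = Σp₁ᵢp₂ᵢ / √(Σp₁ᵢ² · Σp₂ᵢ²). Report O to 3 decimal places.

0.977

Σ p₁ᵢp₂ᵢ = 0.0006 + 0.0112 + 0.0018 + 0.0378 + 0.0374 + 0.0323 + 0.0624 = 0.1835
Σp_1ᵢ² = 0.02² + 0.08² + 0.06² + 0.21² + 0.22² + 0.17² + 0.24² = 0.0004 + 0.0064 + 0.0036 + 0.0441 + 0.0484 + 0.0289 + 0.0576 = 0.1894
Σp_2ᵢ² = 0.03² + 0.14² + 0.03² + 0.18² + 0.17² + 0.19² + 0.26² = 0.0009 + 0.0196 + 0.0009 + 0.0324 + 0.0289 + 0.0361 + 0.0676 = 0.1864
O = 0.1835 / √(0.1894 × 0.1864) = 0.1835 / 0.187894 = 0.97661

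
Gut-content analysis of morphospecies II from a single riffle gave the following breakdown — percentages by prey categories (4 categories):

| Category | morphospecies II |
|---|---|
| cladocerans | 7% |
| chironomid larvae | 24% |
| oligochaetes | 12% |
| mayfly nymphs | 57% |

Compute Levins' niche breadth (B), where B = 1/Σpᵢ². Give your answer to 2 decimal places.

2.49

Convert percentages to proportions (divide by 100).
Σpᵢ² = 0.07² + 0.24² + 0.12² + 0.57² = 0.0049 + 0.0576 + 0.0144 + 0.3249 = 0.4018
B = 1 / 0.4018 = 2.4888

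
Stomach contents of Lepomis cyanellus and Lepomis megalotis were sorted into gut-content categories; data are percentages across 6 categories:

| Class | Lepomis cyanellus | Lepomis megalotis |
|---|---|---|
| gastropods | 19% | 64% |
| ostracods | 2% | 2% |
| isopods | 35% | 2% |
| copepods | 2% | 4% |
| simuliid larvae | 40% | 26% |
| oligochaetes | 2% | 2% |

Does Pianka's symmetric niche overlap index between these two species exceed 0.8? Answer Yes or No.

Convert percentages to proportions (divide by 100).
Σ p₁ᵢp₂ᵢ = 0.1216 + 0.0004 + 0.0070 + 0.0008 + 0.1040 + 0.0004 = 0.2342
Σp_1ᵢ² = 0.19² + 0.02² + 0.35² + 0.02² + 0.40² + 0.02² = 0.0361 + 0.0004 + 0.1225 + 0.0004 + 0.1600 + 0.0004 = 0.3198
Σp_2ᵢ² = 0.64² + 0.02² + 0.02² + 0.04² + 0.26² + 0.02² = 0.4096 + 0.0004 + 0.0004 + 0.0016 + 0.0676 + 0.0004 = 0.4800
O = 0.2342 / √(0.3198 × 0.4800) = 0.2342 / 0.39180 = 0.5978
O = 0.5978 < 0.8 → No.

No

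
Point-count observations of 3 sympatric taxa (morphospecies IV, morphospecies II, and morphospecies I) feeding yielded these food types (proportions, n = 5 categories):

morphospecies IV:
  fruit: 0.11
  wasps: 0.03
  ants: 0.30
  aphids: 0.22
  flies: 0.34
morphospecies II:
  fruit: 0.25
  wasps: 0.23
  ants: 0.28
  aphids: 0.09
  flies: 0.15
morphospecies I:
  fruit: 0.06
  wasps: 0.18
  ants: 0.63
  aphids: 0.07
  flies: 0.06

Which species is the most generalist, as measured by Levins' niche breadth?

morphospecies II

Σp_IVᵢ² = 0.11² + 0.03² + 0.30² + 0.22² + 0.34² = 0.0121 + 0.0009 + 0.0900 + 0.0484 + 0.1156 = 0.2670
B_IV = 1 / 0.2670 = 3.7453
Σp_IIᵢ² = 0.25² + 0.23² + 0.28² + 0.09² + 0.15² = 0.0625 + 0.0529 + 0.0784 + 0.0081 + 0.0225 = 0.2244
B_II = 1 / 0.2244 = 4.4563
Σp_Iᵢ² = 0.06² + 0.18² + 0.63² + 0.07² + 0.06² = 0.0036 + 0.0324 + 0.3969 + 0.0049 + 0.0036 = 0.4414
B_I = 1 / 0.4414 = 2.2655
Highest B → broadest niche (most generalist): morphospecies II (B = 4.46).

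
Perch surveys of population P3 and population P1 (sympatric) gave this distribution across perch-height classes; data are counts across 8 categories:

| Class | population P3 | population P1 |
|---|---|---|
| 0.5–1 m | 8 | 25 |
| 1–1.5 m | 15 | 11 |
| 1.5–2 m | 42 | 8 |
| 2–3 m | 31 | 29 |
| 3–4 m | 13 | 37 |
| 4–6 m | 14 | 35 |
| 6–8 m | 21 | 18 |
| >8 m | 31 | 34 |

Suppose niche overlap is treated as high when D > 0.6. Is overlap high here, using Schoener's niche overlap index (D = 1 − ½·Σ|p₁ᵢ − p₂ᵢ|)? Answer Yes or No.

Proportions for population P3 (n=175): 8/175=0.0457, 15/175=0.0857, 42/175=0.2400, 31/175=0.1771, 13/175=0.0743, 14/175=0.0800, 21/175=0.1200, 31/175=0.1771
Proportions for population P1 (n=197): 25/197=0.1269, 11/197=0.0558, 8/197=0.0406, 29/197=0.1472, 37/197=0.1878, 35/197=0.1777, 18/197=0.0914, 34/197=0.1726
Σ|p₁ᵢ − p₂ᵢ| = 0.0812 + 0.0299 + 0.1994 + 0.0299 + 0.1135 + 0.0977 + 0.0286 + 0.0045 = 0.5847
D = 1 − ½ × 0.5847 = 1 − 0.29235 = 0.70765
D = 0.70765 > 0.6 → Yes.

Yes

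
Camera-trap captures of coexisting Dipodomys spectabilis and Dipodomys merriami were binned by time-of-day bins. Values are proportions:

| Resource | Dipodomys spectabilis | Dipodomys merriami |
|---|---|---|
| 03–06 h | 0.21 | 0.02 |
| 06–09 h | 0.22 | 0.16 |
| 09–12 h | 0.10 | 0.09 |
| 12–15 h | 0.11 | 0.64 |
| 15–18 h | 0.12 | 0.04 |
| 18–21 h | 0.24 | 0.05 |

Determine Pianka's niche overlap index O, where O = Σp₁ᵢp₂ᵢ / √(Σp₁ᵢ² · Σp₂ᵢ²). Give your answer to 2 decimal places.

Σ p₁ᵢp₂ᵢ = 0.0042 + 0.0352 + 0.0090 + 0.0704 + 0.0048 + 0.0120 = 0.1356
Σp_1ᵢ² = 0.21² + 0.22² + 0.10² + 0.11² + 0.12² + 0.24² = 0.0441 + 0.0484 + 0.0100 + 0.0121 + 0.0144 + 0.0576 = 0.1866
Σp_2ᵢ² = 0.02² + 0.16² + 0.09² + 0.64² + 0.04² + 0.05² = 0.0004 + 0.0256 + 0.0081 + 0.4096 + 0.0016 + 0.0025 = 0.4478
O = 0.1356 / √(0.1866 × 0.4478) = 0.1356 / 0.28907 = 0.4691

0.47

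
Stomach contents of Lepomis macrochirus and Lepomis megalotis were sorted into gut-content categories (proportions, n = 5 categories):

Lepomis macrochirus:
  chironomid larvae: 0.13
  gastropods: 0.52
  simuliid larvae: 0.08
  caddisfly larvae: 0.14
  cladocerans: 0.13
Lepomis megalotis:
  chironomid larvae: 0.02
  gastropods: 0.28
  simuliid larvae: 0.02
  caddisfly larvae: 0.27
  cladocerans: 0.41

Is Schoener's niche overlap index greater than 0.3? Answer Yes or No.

Σ|p₁ᵢ − p₂ᵢ| = 0.11 + 0.24 + 0.06 + 0.13 + 0.28 = 0.82
D = 1 − ½ × 0.82 = 1 − 0.410 = 0.5900
D = 0.5900 > 0.3 → Yes.

Yes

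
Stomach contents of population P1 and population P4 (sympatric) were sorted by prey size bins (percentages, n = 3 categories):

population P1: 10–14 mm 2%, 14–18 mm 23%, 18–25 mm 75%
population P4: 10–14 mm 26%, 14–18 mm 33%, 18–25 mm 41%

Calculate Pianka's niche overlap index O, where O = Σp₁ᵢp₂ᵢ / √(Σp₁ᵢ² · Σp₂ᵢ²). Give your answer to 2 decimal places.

Convert percentages to proportions (divide by 100).
Σ p₁ᵢp₂ᵢ = 0.0052 + 0.0759 + 0.3075 = 0.3886
Σp_1ᵢ² = 0.02² + 0.23² + 0.75² = 0.0004 + 0.0529 + 0.5625 = 0.6158
Σp_2ᵢ² = 0.26² + 0.33² + 0.41² = 0.0676 + 0.1089 + 0.1681 = 0.3446
O = 0.3886 / √(0.6158 × 0.3446) = 0.3886 / 0.46066 = 0.8436

0.84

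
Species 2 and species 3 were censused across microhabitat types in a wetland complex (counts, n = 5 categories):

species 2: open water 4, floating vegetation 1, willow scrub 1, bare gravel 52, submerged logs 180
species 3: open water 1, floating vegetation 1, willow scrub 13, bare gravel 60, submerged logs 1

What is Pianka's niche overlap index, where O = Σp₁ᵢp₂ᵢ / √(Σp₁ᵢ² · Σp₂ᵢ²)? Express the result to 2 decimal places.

Proportions for species 2 (n=238): 4/238=0.0168, 1/238=0.0042, 1/238=0.0042, 52/238=0.2185, 180/238=0.7563
Proportions for species 3 (n=76): 1/76=0.0132, 1/76=0.0132, 13/76=0.1711, 60/76=0.7895, 1/76=0.0132
Σ p₁ᵢp₂ᵢ = 0.000222 + 0.000055 + 0.000719 + 0.172506 + 0.009983 = 0.183485
Σp_1ᵢ² = 0.0168² + 0.0042² + 0.0042² + 0.2185² + 0.7563² = 0.000282 + 0.000018 + 0.000018 + 0.047742 + 0.571990 = 0.620050
Σp_2ᵢ² = 0.0132² + 0.0132² + 0.1711² + 0.7895² + 0.0132² = 0.000174 + 0.000174 + 0.029275 + 0.623310 + 0.000174 = 0.653107
O = 0.183485 / √(0.620050 × 0.653107) = 0.183485 / 0.6363639 = 0.2883

0.29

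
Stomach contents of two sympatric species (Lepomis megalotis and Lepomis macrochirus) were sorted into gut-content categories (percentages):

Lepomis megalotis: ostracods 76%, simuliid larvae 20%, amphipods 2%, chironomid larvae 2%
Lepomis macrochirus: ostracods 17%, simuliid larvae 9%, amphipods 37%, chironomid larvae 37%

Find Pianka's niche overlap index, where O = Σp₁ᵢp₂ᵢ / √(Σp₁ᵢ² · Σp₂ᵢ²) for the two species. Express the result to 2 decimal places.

0.37

Convert percentages to proportions (divide by 100).
Σ p₁ᵢp₂ᵢ = 0.1292 + 0.0180 + 0.0074 + 0.0074 = 0.1620
Σp_1ᵢ² = 0.76² + 0.20² + 0.02² + 0.02² = 0.5776 + 0.0400 + 0.0004 + 0.0004 = 0.6184
Σp_2ᵢ² = 0.17² + 0.09² + 0.37² + 0.37² = 0.0289 + 0.0081 + 0.1369 + 0.1369 = 0.3108
O = 0.1620 / √(0.6184 × 0.3108) = 0.1620 / 0.43840 = 0.3695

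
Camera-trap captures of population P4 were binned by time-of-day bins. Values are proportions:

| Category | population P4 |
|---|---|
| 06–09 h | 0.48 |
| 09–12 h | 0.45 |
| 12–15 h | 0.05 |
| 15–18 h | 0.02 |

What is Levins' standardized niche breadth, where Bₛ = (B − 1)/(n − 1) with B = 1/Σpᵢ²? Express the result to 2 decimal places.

0.43

Σpᵢ² = 0.48² + 0.45² + 0.05² + 0.02² = 0.2304 + 0.2025 + 0.0025 + 0.0004 = 0.4358
B = 1 / 0.4358 = 2.2946
Bₛ = (B − 1)/(n − 1) = (2.2946 − 1)/(4 − 1) = 1.2946/3 = 0.4315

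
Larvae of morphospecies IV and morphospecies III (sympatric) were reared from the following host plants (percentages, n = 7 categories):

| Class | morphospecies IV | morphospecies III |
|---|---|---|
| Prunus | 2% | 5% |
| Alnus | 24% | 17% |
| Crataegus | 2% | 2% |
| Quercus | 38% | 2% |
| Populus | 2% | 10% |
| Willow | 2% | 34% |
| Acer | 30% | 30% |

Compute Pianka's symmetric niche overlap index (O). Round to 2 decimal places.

Convert percentages to proportions (divide by 100).
Σ p₁ᵢp₂ᵢ = 0.0010 + 0.0408 + 0.0004 + 0.0076 + 0.0020 + 0.0068 + 0.0900 = 0.1486
Σp_1ᵢ² = 0.02² + 0.24² + 0.02² + 0.38² + 0.02² + 0.02² + 0.30² = 0.0004 + 0.0576 + 0.0004 + 0.1444 + 0.0004 + 0.0004 + 0.0900 = 0.2936
Σp_2ᵢ² = 0.05² + 0.17² + 0.02² + 0.02² + 0.10² + 0.34² + 0.30² = 0.0025 + 0.0289 + 0.0004 + 0.0004 + 0.0100 + 0.1156 + 0.0900 = 0.2478
O = 0.1486 / √(0.2936 × 0.2478) = 0.1486 / 0.26973 = 0.5509

0.55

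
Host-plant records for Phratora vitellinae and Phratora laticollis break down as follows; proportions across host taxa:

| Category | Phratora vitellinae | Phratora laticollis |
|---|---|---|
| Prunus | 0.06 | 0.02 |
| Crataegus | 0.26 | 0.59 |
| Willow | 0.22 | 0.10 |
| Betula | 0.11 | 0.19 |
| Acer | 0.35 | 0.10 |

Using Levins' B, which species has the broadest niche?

Σp_viteᵢ² = 0.06² + 0.26² + 0.22² + 0.11² + 0.35² = 0.0036 + 0.0676 + 0.0484 + 0.0121 + 0.1225 = 0.2542
B_vite = 1 / 0.2542 = 3.9339
Σp_latiᵢ² = 0.02² + 0.59² + 0.10² + 0.19² + 0.10² = 0.0004 + 0.3481 + 0.0100 + 0.0361 + 0.0100 = 0.4046
B_lati = 1 / 0.4046 = 2.4716
Highest B → broadest niche (most generalist): Phratora vitellinae (B = 3.93).

Phratora vitellinae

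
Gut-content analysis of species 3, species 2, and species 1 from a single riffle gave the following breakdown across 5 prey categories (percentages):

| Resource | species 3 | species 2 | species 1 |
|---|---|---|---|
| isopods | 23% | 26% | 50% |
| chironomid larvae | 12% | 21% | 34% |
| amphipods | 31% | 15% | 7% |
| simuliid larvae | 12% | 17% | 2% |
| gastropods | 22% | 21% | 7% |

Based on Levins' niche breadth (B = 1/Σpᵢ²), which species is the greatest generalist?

Convert percentages to proportions (divide by 100).
Σp_3ᵢ² = 0.23² + 0.12² + 0.31² + 0.12² + 0.22² = 0.0529 + 0.0144 + 0.0961 + 0.0144 + 0.0484 = 0.2262
B_3 = 1 / 0.2262 = 4.4209
Σp_2ᵢ² = 0.26² + 0.21² + 0.15² + 0.17² + 0.21² = 0.0676 + 0.0441 + 0.0225 + 0.0289 + 0.0441 = 0.2072
B_2 = 1 / 0.2072 = 4.8263
Σp_1ᵢ² = 0.50² + 0.34² + 0.07² + 0.02² + 0.07² = 0.2500 + 0.1156 + 0.0049 + 0.0004 + 0.0049 = 0.3758
B_1 = 1 / 0.3758 = 2.6610
Highest B → broadest niche (most generalist): species 2 (B = 4.83).

species 2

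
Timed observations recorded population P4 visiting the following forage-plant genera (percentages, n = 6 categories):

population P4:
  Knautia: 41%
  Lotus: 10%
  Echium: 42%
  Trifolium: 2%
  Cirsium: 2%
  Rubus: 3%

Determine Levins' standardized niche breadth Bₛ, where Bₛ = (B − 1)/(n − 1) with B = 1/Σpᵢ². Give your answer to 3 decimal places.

Convert percentages to proportions (divide by 100).
Σpᵢ² = 0.41² + 0.10² + 0.42² + 0.02² + 0.02² + 0.03² = 0.1681 + 0.0100 + 0.1764 + 0.0004 + 0.0004 + 0.0009 = 0.3562
B = 1 / 0.3562 = 2.80741
Bₛ = (B − 1)/(n − 1) = (2.80741 − 1)/(6 − 1) = 1.80741/5 = 0.36148

0.361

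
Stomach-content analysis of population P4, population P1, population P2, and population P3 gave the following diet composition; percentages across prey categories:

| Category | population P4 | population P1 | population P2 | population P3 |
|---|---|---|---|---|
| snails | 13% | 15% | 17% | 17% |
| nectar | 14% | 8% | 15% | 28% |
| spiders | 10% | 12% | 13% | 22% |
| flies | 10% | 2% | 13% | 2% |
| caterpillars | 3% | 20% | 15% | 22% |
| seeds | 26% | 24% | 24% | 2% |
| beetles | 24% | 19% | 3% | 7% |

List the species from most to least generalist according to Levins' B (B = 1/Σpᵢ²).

Convert percentages to proportions (divide by 100).
Σp_P4ᵢ² = 0.13² + 0.14² + 0.10² + 0.10² + 0.03² + 0.26² + 0.24² = 0.0169 + 0.0196 + 0.0100 + 0.0100 + 0.0009 + 0.0676 + 0.0576 = 0.1826
B_P4 = 1 / 0.1826 = 5.4765
Σp_P1ᵢ² = 0.15² + 0.08² + 0.12² + 0.02² + 0.20² + 0.24² + 0.19² = 0.0225 + 0.0064 + 0.0144 + 0.0004 + 0.0400 + 0.0576 + 0.0361 = 0.1774
B_P1 = 1 / 0.1774 = 5.6370
Σp_P2ᵢ² = 0.17² + 0.15² + 0.13² + 0.13² + 0.15² + 0.24² + 0.03² = 0.0289 + 0.0225 + 0.0169 + 0.0169 + 0.0225 + 0.0576 + 0.0009 = 0.1662
B_P2 = 1 / 0.1662 = 6.0168
Σp_P3ᵢ² = 0.17² + 0.28² + 0.22² + 0.02² + 0.22² + 0.02² + 0.07² = 0.0289 + 0.0784 + 0.0484 + 0.0004 + 0.0484 + 0.0004 + 0.0049 = 0.2098
B_P3 = 1 / 0.2098 = 4.7664
Ranking by B (broadest → narrowest): population P2 (6.02) > population P1 (5.64) > population P4 (5.48) > population P3 (4.77)

population P2 > population P1 > population P4 > population P3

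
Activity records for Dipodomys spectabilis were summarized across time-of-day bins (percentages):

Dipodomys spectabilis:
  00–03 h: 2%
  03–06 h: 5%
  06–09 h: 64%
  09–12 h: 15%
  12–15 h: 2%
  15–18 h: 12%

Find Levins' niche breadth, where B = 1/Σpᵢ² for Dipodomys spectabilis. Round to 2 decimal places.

2.22

Convert percentages to proportions (divide by 100).
Σpᵢ² = 0.02² + 0.05² + 0.64² + 0.15² + 0.02² + 0.12² = 0.0004 + 0.0025 + 0.4096 + 0.0225 + 0.0004 + 0.0144 = 0.4498
B = 1 / 0.4498 = 2.2232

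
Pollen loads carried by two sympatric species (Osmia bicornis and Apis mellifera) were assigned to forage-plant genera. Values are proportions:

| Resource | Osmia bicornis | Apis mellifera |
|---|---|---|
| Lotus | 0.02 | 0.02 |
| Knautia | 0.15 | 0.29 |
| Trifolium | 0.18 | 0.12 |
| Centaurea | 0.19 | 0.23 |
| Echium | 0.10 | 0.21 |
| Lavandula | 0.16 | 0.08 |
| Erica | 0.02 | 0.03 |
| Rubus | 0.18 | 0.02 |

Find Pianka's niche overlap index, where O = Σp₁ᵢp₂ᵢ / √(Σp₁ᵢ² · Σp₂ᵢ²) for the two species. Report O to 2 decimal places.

0.82

Σ p₁ᵢp₂ᵢ = 0.0004 + 0.0435 + 0.0216 + 0.0437 + 0.0210 + 0.0128 + 0.0006 + 0.0036 = 0.1472
Σp_1ᵢ² = 0.02² + 0.15² + 0.18² + 0.19² + 0.10² + 0.16² + 0.02² + 0.18² = 0.0004 + 0.0225 + 0.0324 + 0.0361 + 0.0100 + 0.0256 + 0.0004 + 0.0324 = 0.1598
Σp_2ᵢ² = 0.02² + 0.29² + 0.12² + 0.23² + 0.21² + 0.08² + 0.03² + 0.02² = 0.0004 + 0.0841 + 0.0144 + 0.0529 + 0.0441 + 0.0064 + 0.0009 + 0.0004 = 0.2036
O = 0.1472 / √(0.1598 × 0.2036) = 0.1472 / 0.18038 = 0.8161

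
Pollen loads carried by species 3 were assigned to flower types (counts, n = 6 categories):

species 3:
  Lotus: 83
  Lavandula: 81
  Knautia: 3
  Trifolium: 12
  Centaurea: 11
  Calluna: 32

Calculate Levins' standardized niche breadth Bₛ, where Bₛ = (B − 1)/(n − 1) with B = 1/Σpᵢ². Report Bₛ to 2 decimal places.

0.47

Proportions for species 3 (n=222): 83/222=0.3739, 81/222=0.3649, 3/222=0.0135, 12/222=0.0541, 11/222=0.0495, 32/222=0.1441
Σpᵢ² = 0.3739² + 0.3649² + 0.0135² + 0.0541² + 0.0495² + 0.1441² = 0.139801 + 0.133152 + 0.000182 + 0.002927 + 0.002450 + 0.020765 = 0.299277
B = 1 / 0.299277 = 3.3414
Bₛ = (B − 1)/(n − 1) = (3.3414 − 1)/(6 − 1) = 2.3414/5 = 0.4683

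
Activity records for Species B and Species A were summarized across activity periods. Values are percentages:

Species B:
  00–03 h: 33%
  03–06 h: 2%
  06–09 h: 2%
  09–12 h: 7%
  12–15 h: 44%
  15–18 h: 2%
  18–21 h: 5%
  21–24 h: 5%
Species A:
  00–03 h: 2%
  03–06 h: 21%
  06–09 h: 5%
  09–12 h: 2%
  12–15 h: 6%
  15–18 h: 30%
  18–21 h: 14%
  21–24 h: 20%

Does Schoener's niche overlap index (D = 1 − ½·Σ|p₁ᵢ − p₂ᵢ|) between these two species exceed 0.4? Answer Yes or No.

Convert percentages to proportions (divide by 100).
Σ|p₁ᵢ − p₂ᵢ| = 0.31 + 0.19 + 0.03 + 0.05 + 0.38 + 0.28 + 0.09 + 0.15 = 1.48
D = 1 − ½ × 1.48 = 1 − 0.740 = 0.2600
D = 0.2600 < 0.4 → No.

No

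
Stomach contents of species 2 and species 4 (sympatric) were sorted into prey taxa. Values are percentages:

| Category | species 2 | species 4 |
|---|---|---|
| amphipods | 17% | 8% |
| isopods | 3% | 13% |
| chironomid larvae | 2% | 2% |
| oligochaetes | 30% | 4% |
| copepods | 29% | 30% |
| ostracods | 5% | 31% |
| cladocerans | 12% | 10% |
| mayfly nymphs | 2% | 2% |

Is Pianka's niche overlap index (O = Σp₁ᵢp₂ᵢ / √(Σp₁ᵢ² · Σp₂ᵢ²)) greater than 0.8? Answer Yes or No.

Convert percentages to proportions (divide by 100).
Σ p₁ᵢp₂ᵢ = 0.0136 + 0.0039 + 0.0004 + 0.0120 + 0.0870 + 0.0155 + 0.0120 + 0.0004 = 0.1448
Σp_1ᵢ² = 0.17² + 0.03² + 0.02² + 0.30² + 0.29² + 0.05² + 0.12² + 0.02² = 0.0289 + 0.0009 + 0.0004 + 0.0900 + 0.0841 + 0.0025 + 0.0144 + 0.0004 = 0.2216
Σp_2ᵢ² = 0.08² + 0.13² + 0.02² + 0.04² + 0.30² + 0.31² + 0.10² + 0.02² = 0.0064 + 0.0169 + 0.0004 + 0.0016 + 0.0900 + 0.0961 + 0.0100 + 0.0004 = 0.2218
O = 0.1448 / √(0.2216 × 0.2218) = 0.1448 / 0.22170 = 0.6531
O = 0.6531 < 0.8 → No.

No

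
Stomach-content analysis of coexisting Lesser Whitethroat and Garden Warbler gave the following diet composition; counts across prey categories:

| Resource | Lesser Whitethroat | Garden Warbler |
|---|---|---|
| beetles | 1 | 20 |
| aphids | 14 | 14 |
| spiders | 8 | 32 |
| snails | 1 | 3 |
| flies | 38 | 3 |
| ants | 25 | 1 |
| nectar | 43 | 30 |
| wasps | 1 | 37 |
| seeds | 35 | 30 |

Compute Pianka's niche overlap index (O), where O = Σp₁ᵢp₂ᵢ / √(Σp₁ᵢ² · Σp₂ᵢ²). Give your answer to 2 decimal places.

Proportions for Lesser Whitethroat (n=166): 1/166=0.0060, 14/166=0.0843, 8/166=0.0482, 1/166=0.0060, 38/166=0.2289, 25/166=0.1506, 43/166=0.2590, 1/166=0.0060, 35/166=0.2108
Proportions for Garden Warbler (n=170): 20/170=0.1176, 14/170=0.0824, 32/170=0.1882, 3/170=0.0176, 3/170=0.0176, 1/170=0.0059, 30/170=0.1765, 37/170=0.2176, 30/170=0.1765
Σ p₁ᵢp₂ᵢ = 0.000706 + 0.006946 + 0.009071 + 0.000106 + 0.004029 + 0.000889 + 0.045714 + 0.001306 + 0.037206 = 0.105973
Σp_1ᵢ² = 0.0060² + 0.0843² + 0.0482² + 0.0060² + 0.2289² + 0.1506² + 0.2590² + 0.0060² + 0.2108² = 0.000036 + 0.007106 + 0.002323 + 0.000036 + 0.052395 + 0.022680 + 0.067081 + 0.000036 + 0.044437 = 0.196130
Σp_2ᵢ² = 0.1176² + 0.0824² + 0.1882² + 0.0176² + 0.0176² + 0.0059² + 0.1765² + 0.2176² + 0.1765² = 0.013830 + 0.006790 + 0.035419 + 0.000310 + 0.000310 + 0.000035 + 0.031152 + 0.047350 + 0.031152 = 0.166348
O = 0.105973 / √(0.196130 × 0.166348) = 0.105973 / 0.1806262 = 0.5867

0.59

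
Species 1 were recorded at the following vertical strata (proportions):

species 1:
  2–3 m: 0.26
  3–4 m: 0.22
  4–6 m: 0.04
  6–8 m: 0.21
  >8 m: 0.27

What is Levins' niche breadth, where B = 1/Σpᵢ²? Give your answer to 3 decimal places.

4.263

Σpᵢ² = 0.26² + 0.22² + 0.04² + 0.21² + 0.27² = 0.0676 + 0.0484 + 0.0016 + 0.0441 + 0.0729 = 0.2346
B = 1 / 0.2346 = 4.26257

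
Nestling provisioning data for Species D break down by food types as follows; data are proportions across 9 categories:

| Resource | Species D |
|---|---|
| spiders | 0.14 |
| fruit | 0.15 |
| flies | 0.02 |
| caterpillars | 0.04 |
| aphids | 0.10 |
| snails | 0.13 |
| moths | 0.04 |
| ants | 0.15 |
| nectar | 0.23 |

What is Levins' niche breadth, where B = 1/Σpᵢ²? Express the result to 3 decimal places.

Σpᵢ² = 0.14² + 0.15² + 0.02² + 0.04² + 0.10² + 0.13² + 0.04² + 0.15² + 0.23² = 0.0196 + 0.0225 + 0.0004 + 0.0016 + 0.0100 + 0.0169 + 0.0016 + 0.0225 + 0.0529 = 0.1480
B = 1 / 0.1480 = 6.75676

6.757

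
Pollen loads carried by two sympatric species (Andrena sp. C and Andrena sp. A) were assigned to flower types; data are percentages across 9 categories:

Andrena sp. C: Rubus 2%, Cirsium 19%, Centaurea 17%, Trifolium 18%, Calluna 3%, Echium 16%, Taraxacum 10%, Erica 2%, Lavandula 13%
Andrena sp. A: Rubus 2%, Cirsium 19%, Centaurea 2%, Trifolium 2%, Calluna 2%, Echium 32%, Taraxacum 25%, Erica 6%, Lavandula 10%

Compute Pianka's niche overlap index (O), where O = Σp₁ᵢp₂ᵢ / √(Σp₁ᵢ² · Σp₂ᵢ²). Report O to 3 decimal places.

Convert percentages to proportions (divide by 100).
Σ p₁ᵢp₂ᵢ = 0.0004 + 0.0361 + 0.0034 + 0.0036 + 0.0006 + 0.0512 + 0.0250 + 0.0012 + 0.0130 = 0.1345
Σp_1ᵢ² = 0.02² + 0.19² + 0.17² + 0.18² + 0.03² + 0.16² + 0.10² + 0.02² + 0.13² = 0.0004 + 0.0361 + 0.0289 + 0.0324 + 0.0009 + 0.0256 + 0.0100 + 0.0004 + 0.0169 = 0.1516
Σp_2ᵢ² = 0.02² + 0.19² + 0.02² + 0.02² + 0.02² + 0.32² + 0.25² + 0.06² + 0.10² = 0.0004 + 0.0361 + 0.0004 + 0.0004 + 0.0004 + 0.1024 + 0.0625 + 0.0036 + 0.0100 = 0.2162
O = 0.1345 / √(0.1516 × 0.2162) = 0.1345 / 0.181041 = 0.74293

0.743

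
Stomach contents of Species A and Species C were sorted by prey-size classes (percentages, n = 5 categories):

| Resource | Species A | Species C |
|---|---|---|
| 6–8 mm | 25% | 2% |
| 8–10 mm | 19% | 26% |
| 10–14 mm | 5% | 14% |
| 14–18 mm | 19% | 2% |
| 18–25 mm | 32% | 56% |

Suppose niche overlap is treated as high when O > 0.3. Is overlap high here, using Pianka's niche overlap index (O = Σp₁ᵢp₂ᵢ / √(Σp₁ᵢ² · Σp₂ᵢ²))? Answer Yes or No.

Convert percentages to proportions (divide by 100).
Σ p₁ᵢp₂ᵢ = 0.0050 + 0.0494 + 0.0070 + 0.0038 + 0.1792 = 0.2444
Σp_1ᵢ² = 0.25² + 0.19² + 0.05² + 0.19² + 0.32² = 0.0625 + 0.0361 + 0.0025 + 0.0361 + 0.1024 = 0.2396
Σp_2ᵢ² = 0.02² + 0.26² + 0.14² + 0.02² + 0.56² = 0.0004 + 0.0676 + 0.0196 + 0.0004 + 0.3136 = 0.4016
O = 0.2444 / √(0.2396 × 0.4016) = 0.2444 / 0.31020 = 0.7879
O = 0.7879 > 0.3 → Yes.

Yes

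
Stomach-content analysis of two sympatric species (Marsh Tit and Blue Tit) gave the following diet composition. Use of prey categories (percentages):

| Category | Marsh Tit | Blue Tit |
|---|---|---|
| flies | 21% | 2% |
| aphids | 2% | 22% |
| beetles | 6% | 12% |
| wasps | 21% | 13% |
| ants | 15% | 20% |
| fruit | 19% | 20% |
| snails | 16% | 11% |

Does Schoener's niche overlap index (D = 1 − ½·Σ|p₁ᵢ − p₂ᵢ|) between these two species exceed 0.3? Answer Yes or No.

Yes

Convert percentages to proportions (divide by 100).
Σ|p₁ᵢ − p₂ᵢ| = 0.19 + 0.20 + 0.06 + 0.08 + 0.05 + 0.01 + 0.05 = 0.64
D = 1 − ½ × 0.64 = 1 − 0.320 = 0.6800
D = 0.6800 > 0.3 → Yes.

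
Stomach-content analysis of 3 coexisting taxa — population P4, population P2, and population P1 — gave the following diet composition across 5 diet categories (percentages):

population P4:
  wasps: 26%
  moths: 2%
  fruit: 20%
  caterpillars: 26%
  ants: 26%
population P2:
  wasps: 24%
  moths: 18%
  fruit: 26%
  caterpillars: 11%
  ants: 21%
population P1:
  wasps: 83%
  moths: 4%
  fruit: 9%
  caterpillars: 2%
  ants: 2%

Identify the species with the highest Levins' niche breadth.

Convert percentages to proportions (divide by 100).
Σp_P4ᵢ² = 0.26² + 0.02² + 0.20² + 0.26² + 0.26² = 0.0676 + 0.0004 + 0.0400 + 0.0676 + 0.0676 = 0.2432
B_P4 = 1 / 0.2432 = 4.1118
Σp_P2ᵢ² = 0.24² + 0.18² + 0.26² + 0.11² + 0.21² = 0.0576 + 0.0324 + 0.0676 + 0.0121 + 0.0441 = 0.2138
B_P2 = 1 / 0.2138 = 4.6773
Σp_P1ᵢ² = 0.83² + 0.04² + 0.09² + 0.02² + 0.02² = 0.6889 + 0.0016 + 0.0081 + 0.0004 + 0.0004 = 0.6994
B_P1 = 1 / 0.6994 = 1.4298
Highest B → broadest niche (most generalist): population P2 (B = 4.68).

population P2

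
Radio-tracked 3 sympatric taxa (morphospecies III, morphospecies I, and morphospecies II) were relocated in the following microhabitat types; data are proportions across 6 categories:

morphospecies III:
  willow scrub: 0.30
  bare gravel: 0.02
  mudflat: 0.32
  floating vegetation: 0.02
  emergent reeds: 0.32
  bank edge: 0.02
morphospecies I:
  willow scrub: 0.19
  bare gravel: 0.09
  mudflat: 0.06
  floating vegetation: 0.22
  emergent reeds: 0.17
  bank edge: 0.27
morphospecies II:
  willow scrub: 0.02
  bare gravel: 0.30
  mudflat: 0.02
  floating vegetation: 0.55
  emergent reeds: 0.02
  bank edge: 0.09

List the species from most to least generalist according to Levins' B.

morphospecies I > morphospecies III > morphospecies II

Σp_IIIᵢ² = 0.30² + 0.02² + 0.32² + 0.02² + 0.32² + 0.02² = 0.0900 + 0.0004 + 0.1024 + 0.0004 + 0.1024 + 0.0004 = 0.2960
B_III = 1 / 0.2960 = 3.3784
Σp_Iᵢ² = 0.19² + 0.09² + 0.06² + 0.22² + 0.17² + 0.27² = 0.0361 + 0.0081 + 0.0036 + 0.0484 + 0.0289 + 0.0729 = 0.1980
B_I = 1 / 0.1980 = 5.0505
Σp_IIᵢ² = 0.02² + 0.30² + 0.02² + 0.55² + 0.02² + 0.09² = 0.0004 + 0.0900 + 0.0004 + 0.3025 + 0.0004 + 0.0081 = 0.4018
B_II = 1 / 0.4018 = 2.4888
Ranking by B (broadest → narrowest): morphospecies I (5.05) > morphospecies III (3.38) > morphospecies II (2.49)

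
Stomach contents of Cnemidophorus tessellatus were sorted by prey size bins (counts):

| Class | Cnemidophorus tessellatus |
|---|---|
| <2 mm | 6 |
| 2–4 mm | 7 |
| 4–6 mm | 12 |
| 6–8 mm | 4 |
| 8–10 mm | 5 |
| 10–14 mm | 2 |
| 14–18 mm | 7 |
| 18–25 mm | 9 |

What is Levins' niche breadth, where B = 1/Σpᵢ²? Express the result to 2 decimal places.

6.69

Proportions for Cnemidophorus tessellatus (n=52): 6/52=0.1154, 7/52=0.1346, 12/52=0.2308, 4/52=0.0769, 5/52=0.0962, 2/52=0.0385, 7/52=0.1346, 9/52=0.1731
Σpᵢ² = 0.1154² + 0.1346² + 0.2308² + 0.0769² + 0.0962² + 0.0385² + 0.1346² + 0.1731² = 0.013317 + 0.018117 + 0.053269 + 0.005914 + 0.009254 + 0.001482 + 0.018117 + 0.029964 = 0.149434
B = 1 / 0.149434 = 6.6919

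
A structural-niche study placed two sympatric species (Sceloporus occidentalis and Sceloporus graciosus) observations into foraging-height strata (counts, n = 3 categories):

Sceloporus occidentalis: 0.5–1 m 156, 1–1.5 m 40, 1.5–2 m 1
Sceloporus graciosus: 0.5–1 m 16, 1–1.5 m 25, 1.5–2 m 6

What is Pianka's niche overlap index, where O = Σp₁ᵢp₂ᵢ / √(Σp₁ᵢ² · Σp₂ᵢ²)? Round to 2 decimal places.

0.72

Proportions for Sceloporus occidentalis (n=197): 156/197=0.7919, 40/197=0.2030, 1/197=0.0051
Proportions for Sceloporus graciosus (n=47): 16/47=0.3404, 25/47=0.5319, 6/47=0.1277
Σ p₁ᵢp₂ᵢ = 0.269563 + 0.107976 + 0.000651 = 0.378190
Σp_1ᵢ² = 0.7919² + 0.2030² + 0.0051² = 0.627106 + 0.041209 + 0.000026 = 0.668341
Σp_2ᵢ² = 0.3404² + 0.5319² + 0.1277² = 0.115872 + 0.282918 + 0.016307 = 0.415097
O = 0.378190 / √(0.668341 × 0.415097) = 0.378190 / 0.5267128 = 0.7180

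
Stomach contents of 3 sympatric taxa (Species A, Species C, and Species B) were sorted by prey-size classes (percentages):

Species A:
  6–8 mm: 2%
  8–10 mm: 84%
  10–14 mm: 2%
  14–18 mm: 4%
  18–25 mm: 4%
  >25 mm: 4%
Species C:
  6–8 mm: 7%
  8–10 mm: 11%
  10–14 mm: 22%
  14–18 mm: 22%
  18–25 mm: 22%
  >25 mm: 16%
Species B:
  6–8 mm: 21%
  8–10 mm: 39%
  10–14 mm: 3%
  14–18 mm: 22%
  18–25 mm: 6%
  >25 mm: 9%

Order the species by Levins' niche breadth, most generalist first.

Species C > Species B > Species A

Convert percentages to proportions (divide by 100).
Σp_Aᵢ² = 0.02² + 0.84² + 0.02² + 0.04² + 0.04² + 0.04² = 0.0004 + 0.7056 + 0.0004 + 0.0016 + 0.0016 + 0.0016 = 0.7112
B_A = 1 / 0.7112 = 1.4061
Σp_Cᵢ² = 0.07² + 0.11² + 0.22² + 0.22² + 0.22² + 0.16² = 0.0049 + 0.0121 + 0.0484 + 0.0484 + 0.0484 + 0.0256 = 0.1878
B_C = 1 / 0.1878 = 5.3248
Σp_Bᵢ² = 0.21² + 0.39² + 0.03² + 0.22² + 0.06² + 0.09² = 0.0441 + 0.1521 + 0.0009 + 0.0484 + 0.0036 + 0.0081 = 0.2572
B_B = 1 / 0.2572 = 3.8880
Ranking by B (broadest → narrowest): Species C (5.32) > Species B (3.89) > Species A (1.41)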